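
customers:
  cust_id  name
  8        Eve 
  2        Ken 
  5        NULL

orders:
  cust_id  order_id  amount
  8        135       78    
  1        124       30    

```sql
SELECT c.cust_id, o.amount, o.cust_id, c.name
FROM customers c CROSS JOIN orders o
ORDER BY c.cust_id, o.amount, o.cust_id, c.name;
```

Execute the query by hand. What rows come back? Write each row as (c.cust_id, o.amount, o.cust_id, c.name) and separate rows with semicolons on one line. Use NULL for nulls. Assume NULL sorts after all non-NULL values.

(2, 30, 1, Ken); (2, 78, 8, Ken); (5, 30, 1, NULL); (5, 78, 8, NULL); (8, 30, 1, Eve); (8, 78, 8, Eve)

CROSS JOIN pairs every row of `customers` with every row of `orders`: 3 × 2 = 6 rows.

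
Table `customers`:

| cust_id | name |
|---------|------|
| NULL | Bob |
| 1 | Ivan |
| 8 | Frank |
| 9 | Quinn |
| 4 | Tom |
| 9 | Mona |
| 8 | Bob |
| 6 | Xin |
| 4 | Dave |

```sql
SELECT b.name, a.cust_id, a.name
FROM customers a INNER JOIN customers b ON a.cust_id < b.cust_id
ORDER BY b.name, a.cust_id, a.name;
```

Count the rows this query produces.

INNER JOIN keeps only pairs where the ON condition holds.
Matching on a.cust_id < b.cust_id. A NULL in a compared column never satisfies the condition.
- a[0] cust_id=NULL → no match; dropped.
- a[1] cust_id=1 → 7 match(es) in b → 7 row(s).
- a[2] cust_id=8 → 2 match(es) in b → 2 row(s).
- a[3] cust_id=9 → no match; dropped.
- a[4] cust_id=4 → 5 match(es) in b → 5 row(s).
- a[5] cust_id=9 → no match; dropped.
- a[6] cust_id=8 → 2 match(es) in b → 2 row(s).
- a[7] cust_id=6 → 4 match(es) in b → 4 row(s).
- a[8] cust_id=4 → 5 match(es) in b → 5 row(s).
Total: 25 rows.

25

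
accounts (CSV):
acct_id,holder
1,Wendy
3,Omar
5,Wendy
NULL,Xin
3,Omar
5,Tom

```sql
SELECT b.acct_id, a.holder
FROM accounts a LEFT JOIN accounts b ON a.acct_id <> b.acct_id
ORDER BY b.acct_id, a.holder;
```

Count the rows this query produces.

17

LEFT JOIN keeps every row from `accounts a`; unmatched rows get NULL for `accounts b`'s columns.
Matching on a.acct_id <> b.acct_id. A NULL in a compared column never satisfies the condition.
- a[0] acct_id=1 → 4 match(es) in b → 4 row(s).
- a[1] acct_id=3 → 3 match(es) in b → 3 row(s).
- a[2] acct_id=5 → 3 match(es) in b → 3 row(s).
- a[3] acct_id=NULL → no match; kept with NULLs on the b side.
- a[4] acct_id=3 → 3 match(es) in b → 3 row(s).
- a[5] acct_id=5 → 3 match(es) in b → 3 row(s).
Total: 16 matched + 1 padded = 17 rows.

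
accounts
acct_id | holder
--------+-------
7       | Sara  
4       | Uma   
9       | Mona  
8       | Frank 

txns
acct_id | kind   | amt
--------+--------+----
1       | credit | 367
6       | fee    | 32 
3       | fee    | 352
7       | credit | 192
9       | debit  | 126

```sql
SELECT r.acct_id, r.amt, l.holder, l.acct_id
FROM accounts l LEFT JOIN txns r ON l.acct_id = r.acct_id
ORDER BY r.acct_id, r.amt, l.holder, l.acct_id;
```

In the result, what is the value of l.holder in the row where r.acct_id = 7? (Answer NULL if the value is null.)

LEFT JOIN keeps every row from `accounts`; unmatched rows get NULL for `txns`'s columns.
Matching on l.acct_id = r.acct_id.
Matched pairs: 2; unmatched l rows kept: 2.

Sara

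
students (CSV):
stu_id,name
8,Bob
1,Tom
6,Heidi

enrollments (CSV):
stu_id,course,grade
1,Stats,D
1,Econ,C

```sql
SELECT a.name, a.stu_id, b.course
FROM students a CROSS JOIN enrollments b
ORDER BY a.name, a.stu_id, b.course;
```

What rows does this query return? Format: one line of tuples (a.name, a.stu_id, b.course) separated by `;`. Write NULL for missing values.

CROSS JOIN pairs every row of `students` with every row of `enrollments`: 3 × 2 = 6 rows.

(Bob, 8, Econ); (Bob, 8, Stats); (Heidi, 6, Econ); (Heidi, 6, Stats); (Tom, 1, Econ); (Tom, 1, Stats)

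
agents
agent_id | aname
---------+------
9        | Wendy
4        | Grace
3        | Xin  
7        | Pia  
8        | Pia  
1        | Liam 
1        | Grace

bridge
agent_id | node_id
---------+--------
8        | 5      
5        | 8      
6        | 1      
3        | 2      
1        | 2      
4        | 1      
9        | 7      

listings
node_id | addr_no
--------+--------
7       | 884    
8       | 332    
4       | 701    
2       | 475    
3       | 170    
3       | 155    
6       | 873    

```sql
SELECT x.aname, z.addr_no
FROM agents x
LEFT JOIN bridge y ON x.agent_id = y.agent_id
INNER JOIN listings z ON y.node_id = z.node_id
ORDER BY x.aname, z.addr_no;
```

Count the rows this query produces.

Step 1 — x LEFT JOIN y on agent_id → 7 row(s).
Then INNER JOIN `listings z` on node_id: keep only rows whose y.node_id appears in z.
Result: 4 row(s).

4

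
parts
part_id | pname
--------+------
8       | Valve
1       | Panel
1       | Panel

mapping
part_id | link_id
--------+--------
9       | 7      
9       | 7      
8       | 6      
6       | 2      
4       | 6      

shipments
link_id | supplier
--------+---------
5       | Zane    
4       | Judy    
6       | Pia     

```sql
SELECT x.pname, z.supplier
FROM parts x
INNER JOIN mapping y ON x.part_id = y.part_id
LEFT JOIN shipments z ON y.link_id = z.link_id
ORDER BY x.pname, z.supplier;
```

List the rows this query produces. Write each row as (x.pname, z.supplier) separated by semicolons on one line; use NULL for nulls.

Evaluate left to right. First `parts x INNER JOIN mapping y` on part_id: 1 row(s).
Then LEFT JOIN `shipments z` on link_id: each of those 1 rows is kept; rows whose y.link_id has no match in z get NULL for z's columns.

(Valve, Pia)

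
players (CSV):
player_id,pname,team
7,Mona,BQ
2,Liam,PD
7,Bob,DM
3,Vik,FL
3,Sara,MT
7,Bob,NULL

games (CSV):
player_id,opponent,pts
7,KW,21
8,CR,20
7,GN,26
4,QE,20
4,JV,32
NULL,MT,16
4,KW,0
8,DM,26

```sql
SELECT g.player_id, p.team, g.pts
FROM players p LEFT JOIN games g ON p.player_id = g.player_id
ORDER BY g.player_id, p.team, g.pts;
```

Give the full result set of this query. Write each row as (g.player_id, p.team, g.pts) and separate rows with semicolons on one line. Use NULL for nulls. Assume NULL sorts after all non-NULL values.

(7, BQ, 21); (7, BQ, 26); (7, DM, 21); (7, DM, 26); (7, NULL, 21); (7, NULL, 26); (NULL, FL, NULL); (NULL, MT, NULL); (NULL, PD, NULL)

LEFT JOIN keeps every row from `players`; unmatched rows get NULL for `games`'s columns.
Matching on p.player_id = g.player_id. A NULL in a compared column never satisfies the condition.
- p row (player_id=7): matches 2 g row(s) → 2 output row(s).
- p row (player_id=2): no match → kept, g columns NULL.
- p row (player_id=7): matches 2 g row(s) → 2 output row(s).
- p row (player_id=3): no match → kept, g columns NULL.
- p row (player_id=3): no match → kept, g columns NULL.
- p row (player_id=7): matches 2 g row(s) → 2 output row(s).
After projecting and ordering:
g.player_id | p.team | g.pts
7 | BQ | 21
7 | BQ | 26
7 | DM | 21
7 | DM | 26
7 | NULL | 21
7 | NULL | 26
NULL | FL | NULL
NULL | MT | NULL
NULL | PD | NULL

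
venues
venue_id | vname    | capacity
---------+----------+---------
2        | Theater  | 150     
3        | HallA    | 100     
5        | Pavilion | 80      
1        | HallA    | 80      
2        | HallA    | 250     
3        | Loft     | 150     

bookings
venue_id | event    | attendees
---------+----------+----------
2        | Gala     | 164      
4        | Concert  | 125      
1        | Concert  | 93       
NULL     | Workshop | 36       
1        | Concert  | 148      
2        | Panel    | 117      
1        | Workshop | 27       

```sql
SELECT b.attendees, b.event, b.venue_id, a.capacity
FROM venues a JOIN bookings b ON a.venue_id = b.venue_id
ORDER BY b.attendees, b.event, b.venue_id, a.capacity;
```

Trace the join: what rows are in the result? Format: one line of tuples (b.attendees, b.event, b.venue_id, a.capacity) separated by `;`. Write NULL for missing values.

(27, Workshop, 1, 80); (93, Concert, 1, 80); (117, Panel, 2, 150); (117, Panel, 2, 250); (148, Concert, 1, 80); (164, Gala, 2, 150); (164, Gala, 2, 250)

INNER JOIN keeps only pairs where the ON condition holds.
Matching on a.venue_id = b.venue_id. A NULL in a compared column never satisfies the condition.
- a[0] venue_id=2 → 2 match(es) in b → 2 row(s).
- a[1] venue_id=3 → no match; dropped.
- a[2] venue_id=5 → no match; dropped.
- a[3] venue_id=1 → 3 match(es) in b → 3 row(s).
- a[4] venue_id=2 → 2 match(es) in b → 2 row(s).
- a[5] venue_id=3 → no match; dropped.
After projecting and ordering:
b.attendees | b.event | b.venue_id | a.capacity
27 | Workshop | 1 | 80
93 | Concert | 1 | 80
117 | Panel | 2 | 150
117 | Panel | 2 | 250
148 | Concert | 1 | 80
164 | Gala | 2 | 150
164 | Gala | 2 | 250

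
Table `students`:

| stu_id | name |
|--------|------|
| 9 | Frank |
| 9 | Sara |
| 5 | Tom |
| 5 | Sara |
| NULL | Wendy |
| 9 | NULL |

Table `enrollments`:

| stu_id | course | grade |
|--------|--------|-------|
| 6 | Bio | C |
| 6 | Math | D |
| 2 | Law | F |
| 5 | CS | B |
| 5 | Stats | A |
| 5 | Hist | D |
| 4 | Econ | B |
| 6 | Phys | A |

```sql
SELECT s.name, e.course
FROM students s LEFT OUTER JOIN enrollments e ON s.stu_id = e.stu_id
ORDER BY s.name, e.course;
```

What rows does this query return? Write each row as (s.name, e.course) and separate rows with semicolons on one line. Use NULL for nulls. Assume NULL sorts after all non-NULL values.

(Frank, NULL); (Sara, CS); (Sara, Hist); (Sara, Stats); (Sara, NULL); (Tom, CS); (Tom, Hist); (Tom, Stats); (Wendy, NULL); (NULL, NULL)

LEFT JOIN keeps every row from `students`; unmatched rows get NULL for `enrollments`'s columns.
Matching on s.stu_id = e.stu_id. A NULL in a compared column never satisfies the condition.
Matched pairs: 6; unmatched s rows kept: 4.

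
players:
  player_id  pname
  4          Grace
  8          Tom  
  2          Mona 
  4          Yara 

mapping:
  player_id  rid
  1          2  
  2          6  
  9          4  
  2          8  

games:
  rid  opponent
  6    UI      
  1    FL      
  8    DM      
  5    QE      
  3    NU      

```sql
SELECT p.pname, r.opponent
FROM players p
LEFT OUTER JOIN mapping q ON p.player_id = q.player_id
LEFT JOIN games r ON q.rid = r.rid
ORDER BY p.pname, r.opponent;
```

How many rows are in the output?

5

Joins associate left-to-right: players LEFT JOIN mapping on player_id gives 5 intermediate row(s).
Then LEFT JOIN `games r` on rid: each of those 5 rows is kept; rows whose q.rid has no match in r get NULL for r's columns.
Result: 5 row(s).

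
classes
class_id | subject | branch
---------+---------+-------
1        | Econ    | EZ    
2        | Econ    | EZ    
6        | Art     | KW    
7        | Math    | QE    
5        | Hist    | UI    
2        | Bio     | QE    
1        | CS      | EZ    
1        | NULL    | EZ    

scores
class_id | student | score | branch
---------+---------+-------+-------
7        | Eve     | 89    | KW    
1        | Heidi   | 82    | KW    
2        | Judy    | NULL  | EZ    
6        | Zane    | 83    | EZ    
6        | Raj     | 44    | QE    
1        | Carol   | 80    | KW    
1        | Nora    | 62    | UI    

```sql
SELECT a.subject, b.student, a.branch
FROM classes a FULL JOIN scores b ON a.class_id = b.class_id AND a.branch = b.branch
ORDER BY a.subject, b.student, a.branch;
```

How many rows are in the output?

FULL OUTER JOIN keeps every row from both sides; unmatched rows get NULL for the other side's columns.
Matching on a.class_id = b.class_id AND a.branch = b.branch.
- a (class_id=1, branch=EZ) has no partner → padded with NULL.
- a (class_id=2, branch=EZ) pairs with 1 row(s) of b.
- a (class_id=6, branch=KW) has no partner → padded with NULL.
- a (class_id=7, branch=QE) has no partner → padded with NULL.
- a (class_id=5, branch=UI) has no partner → padded with NULL.
- a (class_id=2, branch=QE) has no partner → padded with NULL.
- a (class_id=1, branch=EZ) has no partner → padded with NULL.
- a (class_id=1, branch=EZ) has no partner → padded with NULL.
- plus 6 unmatched b row(s), each kept with NULL a columns.
Total: 1 matched + 13 padded = 14 rows.

14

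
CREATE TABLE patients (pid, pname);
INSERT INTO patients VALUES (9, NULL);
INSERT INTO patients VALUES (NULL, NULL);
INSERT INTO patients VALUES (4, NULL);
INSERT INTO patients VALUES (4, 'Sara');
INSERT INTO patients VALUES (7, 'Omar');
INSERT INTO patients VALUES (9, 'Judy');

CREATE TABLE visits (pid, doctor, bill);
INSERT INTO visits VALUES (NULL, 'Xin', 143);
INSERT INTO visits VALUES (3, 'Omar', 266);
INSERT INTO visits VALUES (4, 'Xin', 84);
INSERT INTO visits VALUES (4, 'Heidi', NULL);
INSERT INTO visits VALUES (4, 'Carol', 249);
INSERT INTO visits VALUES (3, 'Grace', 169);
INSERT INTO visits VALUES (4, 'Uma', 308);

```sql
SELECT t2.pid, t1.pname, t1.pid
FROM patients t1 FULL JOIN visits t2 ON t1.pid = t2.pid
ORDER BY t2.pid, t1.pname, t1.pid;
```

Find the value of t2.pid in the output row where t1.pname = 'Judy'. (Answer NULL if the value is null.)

FULL OUTER JOIN keeps every row from both sides; unmatched rows get NULL for the other side's columns.
Matching on t1.pid = t2.pid. A NULL in a compared column never satisfies the condition.
Matched pairs: 8; unmatched t1 rows kept: 4; unmatched t2 rows kept: 3.

NULL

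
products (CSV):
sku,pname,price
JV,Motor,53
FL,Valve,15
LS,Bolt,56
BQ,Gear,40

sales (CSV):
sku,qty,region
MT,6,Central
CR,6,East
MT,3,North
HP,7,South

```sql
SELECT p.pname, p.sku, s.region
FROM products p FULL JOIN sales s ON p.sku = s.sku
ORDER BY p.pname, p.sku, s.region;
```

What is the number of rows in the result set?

8

FULL OUTER JOIN keeps every row from both sides; unmatched rows get NULL for the other side's columns.
Matching on p.sku = s.sku.
Matched pairs: 0; unmatched p rows kept: 4; unmatched s rows kept: 4.
Total: 0 matched + 8 padded = 8 rows.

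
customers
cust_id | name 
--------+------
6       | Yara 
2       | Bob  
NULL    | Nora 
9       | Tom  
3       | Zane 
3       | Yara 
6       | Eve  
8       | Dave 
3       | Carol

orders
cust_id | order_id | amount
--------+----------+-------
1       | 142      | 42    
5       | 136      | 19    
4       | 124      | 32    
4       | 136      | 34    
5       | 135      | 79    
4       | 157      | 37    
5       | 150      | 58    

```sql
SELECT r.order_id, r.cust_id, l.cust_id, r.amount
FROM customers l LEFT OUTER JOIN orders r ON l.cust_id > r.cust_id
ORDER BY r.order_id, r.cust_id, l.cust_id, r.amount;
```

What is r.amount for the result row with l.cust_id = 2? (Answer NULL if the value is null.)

LEFT JOIN keeps every row from `customers`; unmatched rows get NULL for `orders`'s columns.
Matching on l.cust_id > r.cust_id. A NULL in a compared column never satisfies the condition.
- l (cust_id=6) pairs with 7 row(s) of r.
- l (cust_id=2) pairs with 1 row(s) of r.
- l (cust_id=NULL) has no partner → padded with NULL.
- l (cust_id=9) pairs with 7 row(s) of r.
- l (cust_id=3) pairs with 1 row(s) of r.
- l (cust_id=3) pairs with 1 row(s) of r.
- l (cust_id=6) pairs with 7 row(s) of r.
- l (cust_id=8) pairs with 7 row(s) of r.
- l (cust_id=3) pairs with 1 row(s) of r.

42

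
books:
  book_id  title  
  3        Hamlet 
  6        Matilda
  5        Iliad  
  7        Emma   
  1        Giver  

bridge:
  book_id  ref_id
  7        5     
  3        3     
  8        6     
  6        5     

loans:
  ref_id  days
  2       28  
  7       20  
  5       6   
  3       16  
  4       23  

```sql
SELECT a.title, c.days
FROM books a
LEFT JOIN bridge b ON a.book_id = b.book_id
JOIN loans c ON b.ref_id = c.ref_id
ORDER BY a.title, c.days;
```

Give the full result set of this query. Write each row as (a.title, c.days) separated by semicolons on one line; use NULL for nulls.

(Emma, 6); (Hamlet, 16); (Matilda, 6)

Joins associate left-to-right: books LEFT JOIN bridge on book_id gives 5 intermediate row(s).
Then INNER JOIN `loans c` on ref_id: keep only rows whose b.ref_id appears in c.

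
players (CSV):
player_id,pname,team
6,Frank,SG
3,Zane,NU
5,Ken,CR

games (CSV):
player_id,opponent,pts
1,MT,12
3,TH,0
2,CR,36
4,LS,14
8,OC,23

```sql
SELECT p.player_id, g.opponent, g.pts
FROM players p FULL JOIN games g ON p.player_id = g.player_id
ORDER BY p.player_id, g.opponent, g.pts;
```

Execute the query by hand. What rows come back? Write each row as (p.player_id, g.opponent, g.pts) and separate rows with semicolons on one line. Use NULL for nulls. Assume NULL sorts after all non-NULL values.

FULL OUTER JOIN keeps every row from both sides; unmatched rows get NULL for the other side's columns.
Matching on p.player_id = g.player_id.
- p[0] player_id=6 → no match; kept with NULLs on the g side.
- p[1] player_id=3 → 1 match(es) in g → 1 row(s).
- p[2] player_id=5 → no match; kept with NULLs on the g side.
- plus 4 unmatched g row(s), each kept with NULL p columns.
After projecting and ordering:
p.player_id | g.opponent | g.pts
3 | TH | 0
5 | NULL | NULL
6 | NULL | NULL
NULL | CR | 36
NULL | LS | 14
NULL | MT | 12
NULL | OC | 23

(3, TH, 0); (5, NULL, NULL); (6, NULL, NULL); (NULL, CR, 36); (NULL, LS, 14); (NULL, MT, 12); (NULL, OC, 23)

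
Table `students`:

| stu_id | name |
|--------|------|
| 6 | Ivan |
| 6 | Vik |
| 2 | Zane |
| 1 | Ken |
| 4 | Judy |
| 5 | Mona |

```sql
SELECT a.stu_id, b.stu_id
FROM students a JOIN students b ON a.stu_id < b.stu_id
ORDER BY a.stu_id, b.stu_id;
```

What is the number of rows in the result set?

INNER JOIN keeps only pairs where the ON condition holds.
Matching on a.stu_id < b.stu_id.
Matched pairs: 14.
Total: 14 rows.

14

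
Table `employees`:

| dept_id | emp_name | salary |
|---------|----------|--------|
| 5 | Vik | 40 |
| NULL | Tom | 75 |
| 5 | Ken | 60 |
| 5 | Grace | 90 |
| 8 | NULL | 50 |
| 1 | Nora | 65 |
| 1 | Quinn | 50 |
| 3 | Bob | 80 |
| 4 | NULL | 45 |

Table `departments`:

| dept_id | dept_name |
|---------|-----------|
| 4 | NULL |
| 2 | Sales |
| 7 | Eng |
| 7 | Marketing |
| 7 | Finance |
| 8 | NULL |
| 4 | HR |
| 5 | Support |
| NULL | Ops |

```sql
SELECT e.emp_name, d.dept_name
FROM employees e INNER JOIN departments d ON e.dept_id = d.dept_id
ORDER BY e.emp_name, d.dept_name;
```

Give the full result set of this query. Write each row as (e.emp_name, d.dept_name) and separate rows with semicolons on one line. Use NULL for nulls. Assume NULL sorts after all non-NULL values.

(Grace, Support); (Ken, Support); (Vik, Support); (NULL, HR); (NULL, NULL); (NULL, NULL)

INNER JOIN keeps only pairs where the ON condition holds.
Matching on e.dept_id = d.dept_id. A NULL in a compared column never satisfies the condition.
Matched pairs: 6.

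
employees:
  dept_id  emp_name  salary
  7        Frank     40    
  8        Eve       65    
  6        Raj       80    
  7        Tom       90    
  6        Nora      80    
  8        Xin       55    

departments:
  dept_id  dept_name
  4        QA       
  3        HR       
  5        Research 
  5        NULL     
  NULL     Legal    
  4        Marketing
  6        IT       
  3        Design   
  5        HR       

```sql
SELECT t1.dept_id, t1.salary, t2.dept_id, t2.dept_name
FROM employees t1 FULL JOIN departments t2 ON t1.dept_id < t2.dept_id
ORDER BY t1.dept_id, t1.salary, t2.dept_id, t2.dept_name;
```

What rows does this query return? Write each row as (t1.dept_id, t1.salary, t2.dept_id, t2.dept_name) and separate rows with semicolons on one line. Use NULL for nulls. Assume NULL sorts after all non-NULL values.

(6, 80, NULL, NULL); (6, 80, NULL, NULL); (7, 40, NULL, NULL); (7, 90, NULL, NULL); (8, 55, NULL, NULL); (8, 65, NULL, NULL); (NULL, NULL, 3, Design); (NULL, NULL, 3, HR); (NULL, NULL, 4, Marketing); (NULL, NULL, 4, QA); (NULL, NULL, 5, HR); (NULL, NULL, 5, Research); (NULL, NULL, 5, NULL); (NULL, NULL, 6, IT); (NULL, NULL, NULL, Legal)

FULL OUTER JOIN keeps every row from both sides; unmatched rows get NULL for the other side's columns.
Matching on t1.dept_id < t2.dept_id. A NULL in a compared column never satisfies the condition.
- dept_id=7: no t2 row matches, row kept with t2 columns NULL.
- dept_id=8: no t2 row matches, row kept with t2 columns NULL.
- dept_id=6: no t2 row matches, row kept with t2 columns NULL.
- dept_id=7: no t2 row matches, row kept with t2 columns NULL.
- dept_id=6: no t2 row matches, row kept with t2 columns NULL.
- dept_id=8: no t2 row matches, row kept with t2 columns NULL.
- 9 row(s) from t2 found no t1 partner → padded with NULL.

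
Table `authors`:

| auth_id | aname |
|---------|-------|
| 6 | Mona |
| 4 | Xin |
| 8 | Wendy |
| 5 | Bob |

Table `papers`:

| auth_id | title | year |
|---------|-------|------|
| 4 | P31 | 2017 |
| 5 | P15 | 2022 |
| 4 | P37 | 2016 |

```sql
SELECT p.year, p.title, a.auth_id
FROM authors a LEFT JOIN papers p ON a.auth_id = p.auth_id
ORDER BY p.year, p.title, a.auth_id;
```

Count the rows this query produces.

LEFT JOIN keeps every row from `authors`; unmatched rows get NULL for `papers`'s columns.
Matching on a.auth_id = p.auth_id.
Matched pairs: 3; unmatched a rows kept: 2.
Total: 3 matched + 2 padded = 5 rows.

5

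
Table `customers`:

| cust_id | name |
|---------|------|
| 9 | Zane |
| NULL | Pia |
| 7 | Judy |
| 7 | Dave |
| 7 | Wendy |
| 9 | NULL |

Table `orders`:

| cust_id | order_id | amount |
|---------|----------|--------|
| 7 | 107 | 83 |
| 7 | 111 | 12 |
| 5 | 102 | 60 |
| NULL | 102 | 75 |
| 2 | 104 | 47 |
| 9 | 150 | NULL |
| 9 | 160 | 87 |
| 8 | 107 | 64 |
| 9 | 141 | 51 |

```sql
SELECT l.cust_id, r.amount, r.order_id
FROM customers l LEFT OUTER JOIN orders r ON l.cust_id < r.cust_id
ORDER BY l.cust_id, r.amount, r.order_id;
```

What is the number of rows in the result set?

LEFT JOIN keeps every row from `customers`; unmatched rows get NULL for `orders`'s columns.
Matching on l.cust_id < r.cust_id. A NULL in a compared column never satisfies the condition.
- l row (cust_id=9): no match → kept, r columns NULL.
- l row (cust_id=NULL): no match → kept, r columns NULL.
- l row (cust_id=7): matches 4 r row(s) → 4 output row(s).
- l row (cust_id=7): matches 4 r row(s) → 4 output row(s).
- l row (cust_id=7): matches 4 r row(s) → 4 output row(s).
- l row (cust_id=9): no match → kept, r columns NULL.
Total: 12 matched + 3 padded = 15 rows.

15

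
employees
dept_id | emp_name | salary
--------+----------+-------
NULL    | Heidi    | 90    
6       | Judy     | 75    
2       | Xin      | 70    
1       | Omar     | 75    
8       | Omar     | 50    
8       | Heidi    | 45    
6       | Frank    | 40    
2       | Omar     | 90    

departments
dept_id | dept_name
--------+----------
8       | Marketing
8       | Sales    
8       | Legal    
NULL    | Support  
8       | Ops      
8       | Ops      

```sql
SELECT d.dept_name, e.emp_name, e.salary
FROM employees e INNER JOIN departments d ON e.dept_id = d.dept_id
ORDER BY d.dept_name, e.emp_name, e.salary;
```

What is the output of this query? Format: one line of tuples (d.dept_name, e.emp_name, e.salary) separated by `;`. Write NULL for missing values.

INNER JOIN keeps only pairs where the ON condition holds.
Matching on e.dept_id = d.dept_id. A NULL in a compared column never satisfies the condition.
Matched pairs: 10.

(Legal, Heidi, 45); (Legal, Omar, 50); (Marketing, Heidi, 45); (Marketing, Omar, 50); (Ops, Heidi, 45); (Ops, Heidi, 45); (Ops, Omar, 50); (Ops, Omar, 50); (Sales, Heidi, 45); (Sales, Omar, 50)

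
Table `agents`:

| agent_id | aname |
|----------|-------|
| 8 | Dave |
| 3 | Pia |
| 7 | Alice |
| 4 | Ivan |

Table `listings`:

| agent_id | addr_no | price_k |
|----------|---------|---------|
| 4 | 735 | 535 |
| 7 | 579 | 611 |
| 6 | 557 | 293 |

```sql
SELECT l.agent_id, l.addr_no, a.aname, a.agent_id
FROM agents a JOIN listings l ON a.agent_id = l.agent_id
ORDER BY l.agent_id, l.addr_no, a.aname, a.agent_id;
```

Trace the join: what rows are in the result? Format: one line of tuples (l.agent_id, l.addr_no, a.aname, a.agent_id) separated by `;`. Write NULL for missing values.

(4, 735, Ivan, 4); (7, 579, Alice, 7)

INNER JOIN keeps only pairs where the ON condition holds.
Matching on a.agent_id = l.agent_id.
- a (agent_id=8) has no partner → excluded.
- a (agent_id=3) has no partner → excluded.
- a (agent_id=7) pairs with 1 row(s) of l.
- a (agent_id=4) pairs with 1 row(s) of l.
After projecting and ordering:
l.agent_id | l.addr_no | a.aname | a.agent_id
4 | 735 | Ivan | 4
7 | 579 | Alice | 7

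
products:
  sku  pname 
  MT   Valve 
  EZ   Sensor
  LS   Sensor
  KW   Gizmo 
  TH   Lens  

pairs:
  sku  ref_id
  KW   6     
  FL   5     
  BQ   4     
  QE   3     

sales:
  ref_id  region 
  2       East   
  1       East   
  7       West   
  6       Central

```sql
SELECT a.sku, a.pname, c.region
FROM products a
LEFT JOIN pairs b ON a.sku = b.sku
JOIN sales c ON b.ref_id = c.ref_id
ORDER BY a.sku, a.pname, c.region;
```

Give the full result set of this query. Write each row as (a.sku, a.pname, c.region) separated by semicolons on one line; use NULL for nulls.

(KW, Gizmo, Central)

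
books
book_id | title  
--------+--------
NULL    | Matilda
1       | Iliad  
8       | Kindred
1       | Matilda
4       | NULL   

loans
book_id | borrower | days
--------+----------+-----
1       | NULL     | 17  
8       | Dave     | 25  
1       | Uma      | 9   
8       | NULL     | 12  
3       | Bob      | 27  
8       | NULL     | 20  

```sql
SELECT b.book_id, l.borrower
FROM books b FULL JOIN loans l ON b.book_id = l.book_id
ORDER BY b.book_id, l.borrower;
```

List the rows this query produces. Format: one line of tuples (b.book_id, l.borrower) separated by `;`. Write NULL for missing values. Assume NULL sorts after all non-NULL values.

FULL OUTER JOIN keeps every row from both sides; unmatched rows get NULL for the other side's columns.
Matching on b.book_id = l.book_id. A NULL in a compared column never satisfies the condition.
- b row (book_id=NULL): no match → kept, l columns NULL.
- b row (book_id=1): matches 2 l row(s) → 2 output row(s).
- b row (book_id=8): matches 3 l row(s) → 3 output row(s).
- b row (book_id=1): matches 2 l row(s) → 2 output row(s).
- b row (book_id=4): no match → kept, l columns NULL.
- plus 1 unmatched l row(s), each kept with NULL b columns.
After projecting and ordering:
b.book_id | l.borrower
1 | Uma
1 | Uma
1 | NULL
1 | NULL
4 | NULL
8 | Dave
8 | NULL
8 | NULL
NULL | Bob
NULL | NULL

(1, Uma); (1, Uma); (1, NULL); (1, NULL); (4, NULL); (8, Dave); (8, NULL); (8, NULL); (NULL, Bob); (NULL, NULL)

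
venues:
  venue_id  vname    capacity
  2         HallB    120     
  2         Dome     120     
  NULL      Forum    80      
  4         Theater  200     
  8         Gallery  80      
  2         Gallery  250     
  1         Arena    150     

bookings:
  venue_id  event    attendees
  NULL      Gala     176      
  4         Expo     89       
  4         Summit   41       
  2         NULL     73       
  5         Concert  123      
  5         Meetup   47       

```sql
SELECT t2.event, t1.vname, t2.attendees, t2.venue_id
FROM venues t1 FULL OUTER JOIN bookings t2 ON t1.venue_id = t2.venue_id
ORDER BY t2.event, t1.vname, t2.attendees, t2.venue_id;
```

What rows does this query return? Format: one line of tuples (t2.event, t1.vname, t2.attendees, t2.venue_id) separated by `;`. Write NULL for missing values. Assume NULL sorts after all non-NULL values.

(Concert, NULL, 123, 5); (Expo, Theater, 89, 4); (Gala, NULL, 176, NULL); (Meetup, NULL, 47, 5); (Summit, Theater, 41, 4); (NULL, Arena, NULL, NULL); (NULL, Dome, 73, 2); (NULL, Forum, NULL, NULL); (NULL, Gallery, 73, 2); (NULL, Gallery, NULL, NULL); (NULL, HallB, 73, 2)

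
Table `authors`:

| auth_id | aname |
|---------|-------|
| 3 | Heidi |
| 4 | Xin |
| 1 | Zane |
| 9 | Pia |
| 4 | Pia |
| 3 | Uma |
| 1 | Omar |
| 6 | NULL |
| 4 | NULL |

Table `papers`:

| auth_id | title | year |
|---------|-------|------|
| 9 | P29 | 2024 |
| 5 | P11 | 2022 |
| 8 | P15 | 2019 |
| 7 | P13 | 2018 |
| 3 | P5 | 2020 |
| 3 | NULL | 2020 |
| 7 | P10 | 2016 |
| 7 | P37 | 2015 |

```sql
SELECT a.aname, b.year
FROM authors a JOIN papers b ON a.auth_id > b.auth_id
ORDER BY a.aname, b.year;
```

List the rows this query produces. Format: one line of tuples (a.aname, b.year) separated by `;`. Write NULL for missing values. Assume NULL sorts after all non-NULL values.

INNER JOIN keeps only pairs where the ON condition holds.
Matching on a.auth_id > b.auth_id.
Matched pairs: 16.

(Pia, 2015); (Pia, 2016); (Pia, 2018); (Pia, 2019); (Pia, 2020); (Pia, 2020); (Pia, 2020); (Pia, 2020); (Pia, 2022); (Xin, 2020); (Xin, 2020); (NULL, 2020); (NULL, 2020); (NULL, 2020); (NULL, 2020); (NULL, 2022)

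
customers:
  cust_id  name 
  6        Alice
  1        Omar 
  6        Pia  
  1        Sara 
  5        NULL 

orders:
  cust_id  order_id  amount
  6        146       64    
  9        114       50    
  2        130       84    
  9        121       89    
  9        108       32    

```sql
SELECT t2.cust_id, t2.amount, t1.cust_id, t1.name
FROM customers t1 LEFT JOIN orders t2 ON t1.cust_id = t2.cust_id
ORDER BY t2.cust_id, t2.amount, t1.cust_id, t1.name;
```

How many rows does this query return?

5

LEFT JOIN keeps every row from `customers`; unmatched rows get NULL for `orders`'s columns.
Matching on t1.cust_id = t2.cust_id.
Matched pairs: 2; unmatched t1 rows kept: 3.
Total: 2 matched + 3 padded = 5 rows.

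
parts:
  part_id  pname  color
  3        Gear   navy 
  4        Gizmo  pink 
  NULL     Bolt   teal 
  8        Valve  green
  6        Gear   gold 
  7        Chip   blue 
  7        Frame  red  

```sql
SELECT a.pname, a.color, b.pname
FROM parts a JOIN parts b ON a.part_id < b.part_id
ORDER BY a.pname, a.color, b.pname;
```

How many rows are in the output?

14

INNER JOIN keeps only pairs where the ON condition holds.
Matching on a.part_id < b.part_id. A NULL in a compared column never satisfies the condition.
- a row (part_id=3): matches 5 b row(s) → 5 output row(s).
- a row (part_id=4): matches 4 b row(s) → 4 output row(s).
- a row (part_id=NULL): no match → dropped.
- a row (part_id=8): no match → dropped.
- a row (part_id=6): matches 3 b row(s) → 3 output row(s).
- a row (part_id=7): matches 1 b row(s) → 1 output row(s).
- a row (part_id=7): matches 1 b row(s) → 1 output row(s).
Total: 14 rows.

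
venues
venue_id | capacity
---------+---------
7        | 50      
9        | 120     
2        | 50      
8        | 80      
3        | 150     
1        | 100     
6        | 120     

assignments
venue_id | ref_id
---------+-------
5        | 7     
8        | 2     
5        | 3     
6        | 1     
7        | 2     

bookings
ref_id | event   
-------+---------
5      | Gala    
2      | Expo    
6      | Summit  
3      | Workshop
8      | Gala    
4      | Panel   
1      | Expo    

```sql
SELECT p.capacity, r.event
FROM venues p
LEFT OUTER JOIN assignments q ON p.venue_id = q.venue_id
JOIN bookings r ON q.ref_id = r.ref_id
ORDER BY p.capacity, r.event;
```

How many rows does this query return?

Joins associate left-to-right: venues LEFT JOIN assignments on venue_id gives 7 intermediate row(s).
Then INNER JOIN `bookings r` on ref_id: keep only rows whose q.ref_id appears in r.
Result: 3 row(s).

3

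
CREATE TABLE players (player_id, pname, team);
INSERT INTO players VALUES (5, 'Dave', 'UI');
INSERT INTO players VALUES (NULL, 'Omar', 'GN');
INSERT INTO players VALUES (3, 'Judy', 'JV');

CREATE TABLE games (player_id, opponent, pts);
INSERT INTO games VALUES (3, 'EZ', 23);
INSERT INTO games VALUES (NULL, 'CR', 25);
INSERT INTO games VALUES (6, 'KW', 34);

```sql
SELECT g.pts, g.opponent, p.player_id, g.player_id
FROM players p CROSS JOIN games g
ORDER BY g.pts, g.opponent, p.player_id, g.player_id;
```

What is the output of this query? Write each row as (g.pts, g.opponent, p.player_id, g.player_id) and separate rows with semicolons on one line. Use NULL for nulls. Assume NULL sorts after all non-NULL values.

(23, EZ, 3, 3); (23, EZ, 5, 3); (23, EZ, NULL, 3); (25, CR, 3, NULL); (25, CR, 5, NULL); (25, CR, NULL, NULL); (34, KW, 3, 6); (34, KW, 5, 6); (34, KW, NULL, 6)

CROSS JOIN pairs every row of `players` with every row of `games`: 3 × 3 = 9 rows.
After projecting and ordering:
g.pts | g.opponent | p.player_id | g.player_id
23 | EZ | 3 | 3
23 | EZ | 5 | 3
23 | EZ | NULL | 3
25 | CR | 3 | NULL
25 | CR | 5 | NULL
25 | CR | NULL | NULL
34 | KW | 3 | 6
34 | KW | 5 | 6
34 | KW | NULL | 6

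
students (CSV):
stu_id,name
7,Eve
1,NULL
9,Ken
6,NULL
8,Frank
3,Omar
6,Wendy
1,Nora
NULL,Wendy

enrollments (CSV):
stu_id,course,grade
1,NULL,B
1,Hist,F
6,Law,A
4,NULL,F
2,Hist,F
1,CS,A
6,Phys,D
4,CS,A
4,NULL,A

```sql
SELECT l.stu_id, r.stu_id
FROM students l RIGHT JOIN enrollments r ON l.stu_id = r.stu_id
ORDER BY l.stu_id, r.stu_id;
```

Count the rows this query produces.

14

RIGHT JOIN keeps every row from `enrollments`; unmatched rows get NULL for `students`'s columns.
Matching on l.stu_id = r.stu_id. A NULL in a compared column never satisfies the condition.
Matched pairs: 10; unmatched r rows kept: 4.
Total: 10 matched + 4 padded = 14 rows.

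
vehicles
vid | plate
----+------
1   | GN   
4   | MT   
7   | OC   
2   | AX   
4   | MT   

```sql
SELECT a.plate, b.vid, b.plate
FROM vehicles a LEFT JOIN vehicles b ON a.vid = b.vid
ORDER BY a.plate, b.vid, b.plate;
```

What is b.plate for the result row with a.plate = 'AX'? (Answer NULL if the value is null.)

AX

LEFT JOIN keeps every row from `vehicles a`; unmatched rows get NULL for `vehicles b`'s columns.
Matching on a.vid = b.vid.
- vid=1: 1 matching b row(s), so 1 row(s) emitted.
- vid=4: 2 matching b row(s), so 2 row(s) emitted.
- vid=7: 1 matching b row(s), so 1 row(s) emitted.
- vid=2: 1 matching b row(s), so 1 row(s) emitted.
- vid=4: 2 matching b row(s), so 2 row(s) emitted.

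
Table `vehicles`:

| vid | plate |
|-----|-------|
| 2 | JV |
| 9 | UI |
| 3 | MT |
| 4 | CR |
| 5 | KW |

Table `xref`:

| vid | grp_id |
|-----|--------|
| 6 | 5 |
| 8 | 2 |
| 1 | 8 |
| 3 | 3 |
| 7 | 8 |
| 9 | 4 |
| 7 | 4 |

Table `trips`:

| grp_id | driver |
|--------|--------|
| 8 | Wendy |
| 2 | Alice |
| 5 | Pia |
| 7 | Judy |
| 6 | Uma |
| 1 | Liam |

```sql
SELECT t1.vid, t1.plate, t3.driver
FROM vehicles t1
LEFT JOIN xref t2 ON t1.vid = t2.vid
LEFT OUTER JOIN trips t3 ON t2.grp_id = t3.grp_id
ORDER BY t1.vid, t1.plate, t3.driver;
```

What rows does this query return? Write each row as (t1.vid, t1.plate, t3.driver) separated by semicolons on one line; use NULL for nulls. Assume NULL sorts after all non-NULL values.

(2, JV, NULL); (3, MT, NULL); (4, CR, NULL); (5, KW, NULL); (9, UI, NULL)

Evaluate left to right. First `vehicles t1 LEFT JOIN xref t2` on vid: 5 row(s).
Then LEFT JOIN `trips t3` on grp_id: each of those 5 rows is kept; rows whose t2.grp_id has no match in t3 get NULL for t3's columns.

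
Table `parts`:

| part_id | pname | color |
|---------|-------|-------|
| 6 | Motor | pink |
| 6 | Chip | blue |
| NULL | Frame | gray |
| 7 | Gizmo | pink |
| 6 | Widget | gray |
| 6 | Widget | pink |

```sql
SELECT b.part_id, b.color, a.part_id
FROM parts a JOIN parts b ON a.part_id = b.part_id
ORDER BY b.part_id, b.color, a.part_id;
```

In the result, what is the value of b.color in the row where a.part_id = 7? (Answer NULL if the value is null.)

pink

INNER JOIN keeps only pairs where the ON condition holds.
Matching on a.part_id = b.part_id. A NULL in a compared column never satisfies the condition.
Matched pairs: 17.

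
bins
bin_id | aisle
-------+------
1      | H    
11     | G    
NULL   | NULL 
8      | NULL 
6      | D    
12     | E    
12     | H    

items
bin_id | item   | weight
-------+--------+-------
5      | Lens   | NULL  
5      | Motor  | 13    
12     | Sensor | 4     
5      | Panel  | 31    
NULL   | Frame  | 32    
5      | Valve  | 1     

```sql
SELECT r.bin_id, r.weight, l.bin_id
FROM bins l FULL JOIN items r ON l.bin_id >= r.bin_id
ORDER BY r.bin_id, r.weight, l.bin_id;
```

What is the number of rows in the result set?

25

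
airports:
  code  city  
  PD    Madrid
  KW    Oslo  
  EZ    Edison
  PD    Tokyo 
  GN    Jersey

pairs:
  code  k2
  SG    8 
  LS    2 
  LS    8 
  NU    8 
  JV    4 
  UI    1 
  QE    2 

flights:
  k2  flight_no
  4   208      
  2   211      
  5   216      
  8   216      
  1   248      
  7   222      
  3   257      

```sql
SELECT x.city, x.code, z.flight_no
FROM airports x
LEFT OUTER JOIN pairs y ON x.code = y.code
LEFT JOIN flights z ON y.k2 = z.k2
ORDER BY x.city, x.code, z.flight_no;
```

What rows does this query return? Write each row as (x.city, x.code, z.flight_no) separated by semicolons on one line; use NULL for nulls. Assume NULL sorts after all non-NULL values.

(Edison, EZ, NULL); (Jersey, GN, NULL); (Madrid, PD, NULL); (Oslo, KW, NULL); (Tokyo, PD, NULL)

Evaluate left to right. First `airports x LEFT JOIN pairs y` on code: 5 row(s).
Then LEFT JOIN `flights z` on k2: each of those 5 rows is kept; rows whose y.k2 has no match in z get NULL for z's columns.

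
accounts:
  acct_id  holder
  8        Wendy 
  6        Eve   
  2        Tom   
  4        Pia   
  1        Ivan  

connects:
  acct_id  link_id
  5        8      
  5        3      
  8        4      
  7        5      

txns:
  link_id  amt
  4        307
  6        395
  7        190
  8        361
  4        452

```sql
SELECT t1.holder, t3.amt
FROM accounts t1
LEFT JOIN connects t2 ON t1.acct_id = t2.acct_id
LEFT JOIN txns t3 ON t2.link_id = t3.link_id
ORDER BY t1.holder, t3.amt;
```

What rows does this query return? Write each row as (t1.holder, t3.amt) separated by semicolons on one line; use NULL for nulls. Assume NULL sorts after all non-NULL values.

(Eve, NULL); (Ivan, NULL); (Pia, NULL); (Tom, NULL); (Wendy, 307); (Wendy, 452)

Step 1 — t1 LEFT JOIN t2 on acct_id → 5 row(s).
Then LEFT JOIN `txns t3` on link_id: each of those 5 rows is kept; rows whose t2.link_id has no match in t3 get NULL for t3's columns.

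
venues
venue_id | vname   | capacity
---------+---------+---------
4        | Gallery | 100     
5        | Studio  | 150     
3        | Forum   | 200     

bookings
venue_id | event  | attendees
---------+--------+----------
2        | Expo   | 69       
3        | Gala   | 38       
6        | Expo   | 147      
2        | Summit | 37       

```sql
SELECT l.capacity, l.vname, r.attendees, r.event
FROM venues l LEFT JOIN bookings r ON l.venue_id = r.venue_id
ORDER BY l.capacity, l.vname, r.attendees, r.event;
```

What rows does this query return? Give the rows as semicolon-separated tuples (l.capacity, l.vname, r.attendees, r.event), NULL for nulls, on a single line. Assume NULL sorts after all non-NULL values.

(100, Gallery, NULL, NULL); (150, Studio, NULL, NULL); (200, Forum, 38, Gala)

LEFT JOIN keeps every row from `venues`; unmatched rows get NULL for `bookings`'s columns.
Matching on l.venue_id = r.venue_id.
Matched pairs: 1; unmatched l rows kept: 2.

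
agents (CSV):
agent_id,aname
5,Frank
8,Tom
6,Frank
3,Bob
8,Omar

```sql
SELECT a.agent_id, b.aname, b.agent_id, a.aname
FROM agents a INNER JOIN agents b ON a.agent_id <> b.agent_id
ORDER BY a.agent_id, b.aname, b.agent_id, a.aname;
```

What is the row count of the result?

18

INNER JOIN keeps only pairs where the ON condition holds.
Matching on a.agent_id <> b.agent_id.
Matched pairs: 18.
Total: 18 rows.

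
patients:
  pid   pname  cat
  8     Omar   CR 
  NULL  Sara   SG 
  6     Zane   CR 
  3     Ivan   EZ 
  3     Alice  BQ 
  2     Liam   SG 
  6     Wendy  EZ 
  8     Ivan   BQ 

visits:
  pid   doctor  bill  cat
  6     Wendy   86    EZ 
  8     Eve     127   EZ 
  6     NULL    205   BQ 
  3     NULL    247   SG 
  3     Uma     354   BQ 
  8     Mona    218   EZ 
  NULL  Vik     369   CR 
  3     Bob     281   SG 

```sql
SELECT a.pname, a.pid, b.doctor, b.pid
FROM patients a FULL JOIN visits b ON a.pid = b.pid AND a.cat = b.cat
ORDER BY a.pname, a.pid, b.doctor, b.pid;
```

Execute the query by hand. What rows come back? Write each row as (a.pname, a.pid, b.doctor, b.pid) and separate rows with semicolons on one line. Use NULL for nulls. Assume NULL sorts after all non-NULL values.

(Alice, 3, Uma, 3); (Ivan, 3, NULL, NULL); (Ivan, 8, NULL, NULL); (Liam, 2, NULL, NULL); (Omar, 8, NULL, NULL); (Sara, NULL, NULL, NULL); (Wendy, 6, Wendy, 6); (Zane, 6, NULL, NULL); (NULL, NULL, Bob, 3); (NULL, NULL, Eve, 8); (NULL, NULL, Mona, 8); (NULL, NULL, Vik, NULL); (NULL, NULL, NULL, 3); (NULL, NULL, NULL, 6)

FULL OUTER JOIN keeps every row from both sides; unmatched rows get NULL for the other side's columns.
Matching on a.pid = b.pid AND a.cat = b.cat. A NULL in a compared column never satisfies the condition.
Matched pairs: 2; unmatched a rows kept: 6; unmatched b rows kept: 6.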